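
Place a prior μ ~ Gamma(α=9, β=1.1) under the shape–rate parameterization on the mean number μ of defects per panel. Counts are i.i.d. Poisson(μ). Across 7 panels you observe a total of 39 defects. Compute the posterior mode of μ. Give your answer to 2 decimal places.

Σxᵢ = 39, n = 7.
Posterior ∝ μ^8e^(−1.1μ) · μ^39e^(−7μ) = μ^47e^(−8.1μ), i.e. Gamma(shape=48, rate=8.1).
The mode of a Gamma(a, b) with a ≥ 1 (shape–rate) is (a−1)/b = 47/8.1 ≈ 5.80.

μ̂_MAP = 5.80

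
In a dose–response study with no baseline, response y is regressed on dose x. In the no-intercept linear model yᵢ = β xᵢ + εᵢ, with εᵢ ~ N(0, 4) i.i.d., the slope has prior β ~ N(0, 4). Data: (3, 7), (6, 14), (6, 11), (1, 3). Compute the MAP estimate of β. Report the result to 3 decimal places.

β̂_MAP = 2.096

log p(β | y) = −Σ(yᵢ − βxᵢ)²/(2·4) − β²/(2·4) + const.
Setting the derivative to zero: Σxᵢ(yᵢ − βxᵢ)/4 − β/4 = 0, so β = Σxᵢyᵢ / (Σxᵢ² + σ²/τ²).
Σxᵢyᵢ = 3·7 + 6·14 + 6·11 + 1·3 = 174; Σxᵢ² = 82; σ²/τ² = 1.
β̂_MAP = 174 / (82 + 1) = 174/83 ≈ 2.096.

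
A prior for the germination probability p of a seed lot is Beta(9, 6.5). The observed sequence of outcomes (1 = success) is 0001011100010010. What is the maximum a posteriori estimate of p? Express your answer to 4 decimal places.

Prior: Beta(9, 6.5).
Data: 6 successes in 16 trials (from the sequence). The binomial likelihood contributes p^6(1−p)^10, so the posterior is Beta(9+6, 6.5+10) = Beta(15, 16.5).
For Beta(a, b) with a, b > 1 the mode is (a−1)/(a+b−2) = 14/29.5 ≈ 0.4746.

p̂_MAP = 0.4746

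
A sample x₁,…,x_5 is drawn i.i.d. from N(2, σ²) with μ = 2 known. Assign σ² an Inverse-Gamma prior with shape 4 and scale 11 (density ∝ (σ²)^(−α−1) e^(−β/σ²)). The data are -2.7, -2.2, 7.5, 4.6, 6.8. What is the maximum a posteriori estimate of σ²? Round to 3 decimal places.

Sum of squared deviations about the known mean: SS = (-2.7−2)² + (-2.2−2)² + (7.5−2)² + (4.6−2)² + (6.8−2)² = 99.78.
The Normal likelihood contributes (σ²)^(−n/2) exp(−SS/(2σ²)), so the posterior is Inverse-Gamma(α + n/2, β + SS/2) = Inverse-Gamma(6.5, 60.89).
The mode of Inverse-Gamma(a, b) is b/(a+1) = 60.89/7.5 ≈ 8.119.

σ̂²_MAP = 8.119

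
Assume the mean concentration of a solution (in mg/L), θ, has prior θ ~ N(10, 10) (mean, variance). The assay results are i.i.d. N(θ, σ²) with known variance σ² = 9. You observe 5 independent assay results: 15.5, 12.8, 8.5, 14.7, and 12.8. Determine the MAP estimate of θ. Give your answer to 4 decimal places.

θ̂_MAP = 12.4237

n = 5; x̄ = (15.5 + 12.8 + 8.5 + 14.7 + 12.8)/5 = 64.3/5 = 12.86.
For a Normal prior and Normal likelihood with known variance, the posterior is Normal; its mode equals its mean, the precision-weighted average.
Prior precision 1/σ₀² = 1/10 = 0.1; data precision n/σ² = 5/9.
θ̂ = (0.1·10 + (5/9)·12.86) / (0.1 + 5/9) = (733/90)/(59/90) = 733/59 ≈ 12.4237.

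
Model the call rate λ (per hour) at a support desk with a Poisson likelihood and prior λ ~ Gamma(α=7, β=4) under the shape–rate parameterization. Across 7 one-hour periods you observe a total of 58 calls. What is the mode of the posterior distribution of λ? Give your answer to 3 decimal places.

Σxᵢ = 58, n = 7.
Posterior ∝ λ^6e^(−4λ) · λ^58e^(−7λ) = λ^64e^(−11λ), i.e. Gamma(shape=65, rate=11).
The mode of a Gamma(a, b) with a ≥ 1 (shape–rate) is (a−1)/b = 64/11 ≈ 5.818.

λ̂_MAP = 5.818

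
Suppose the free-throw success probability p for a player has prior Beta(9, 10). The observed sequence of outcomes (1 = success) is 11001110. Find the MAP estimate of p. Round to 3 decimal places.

p̂_MAP = 0.520

Prior: Beta(9, 10).
Data: 5 successes in 8 trials (from the sequence). The binomial likelihood contributes p^5(1−p)^3, so the posterior is Beta(9+5, 10+3) = Beta(14, 13).
For Beta(a, b) with a, b > 1 the mode is (a−1)/(a+b−2) = 13/25 ≈ 0.520.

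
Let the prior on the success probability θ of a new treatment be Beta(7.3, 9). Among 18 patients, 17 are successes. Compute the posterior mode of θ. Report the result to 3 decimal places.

θ̂_MAP = 0.721

Prior: Beta(7.3, 9).
Data: 17 successes in 18 trials. The binomial likelihood contributes θ^17(1−θ)^1, so the posterior is Beta(7.3+17, 9+1) = Beta(24.3, 10).
For Beta(a, b) with a, b > 1 the mode is (a−1)/(a+b−2) = 23.3/32.3 ≈ 0.721.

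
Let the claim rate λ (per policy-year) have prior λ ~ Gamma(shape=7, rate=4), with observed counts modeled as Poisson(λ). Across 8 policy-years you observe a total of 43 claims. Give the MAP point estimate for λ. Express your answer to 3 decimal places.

Σxᵢ = 43, n = 8.
Posterior ∝ λ^6e^(−4λ) · λ^43e^(−8λ) = λ^49e^(−12λ), i.e. Gamma(shape=50, rate=12).
The mode of a Gamma(a, b) with a ≥ 1 (shape–rate) is (a−1)/b = 49/12 ≈ 4.083.

λ̂_MAP = 4.083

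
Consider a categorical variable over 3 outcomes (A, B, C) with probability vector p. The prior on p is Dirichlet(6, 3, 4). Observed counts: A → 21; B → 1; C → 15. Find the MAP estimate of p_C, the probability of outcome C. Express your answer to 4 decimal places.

The posterior is Dirichlet(αᵢ + nᵢ) = Dirichlet(27, 4, 19).
For a Dirichlet(a₁,…,a_K) with all aᵢ > 1, the mode has j-th component (aⱼ − 1)/(Σaᵢ − K).
Here Σaᵢ = 50 and K = 3, so p_C = (19 − 1)/(50 − 3) = 18/47 ≈ 0.3830.

MAP estimate of p_C = 0.3830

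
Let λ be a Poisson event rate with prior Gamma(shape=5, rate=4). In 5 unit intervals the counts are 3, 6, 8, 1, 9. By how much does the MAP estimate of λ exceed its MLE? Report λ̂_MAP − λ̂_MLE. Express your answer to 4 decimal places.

MAP − MLE = -1.9556

Σxᵢ = 27. Posterior is Gamma(32, 9); MAP = (32−1)/9 = 31/9 ≈ 3.44444.
MLE = x̄ = 27/5 ≈ 5.40000.
Difference = 31/9 − 27/5 = -88/45 ≈ -1.9556.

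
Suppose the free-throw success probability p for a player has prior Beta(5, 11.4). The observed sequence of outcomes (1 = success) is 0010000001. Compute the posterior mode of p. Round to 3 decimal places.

p̂_MAP = 0.246

Prior: Beta(5, 11.4).
Data: 2 successes in 10 trials (from the sequence). The binomial likelihood contributes p^2(1−p)^8, so the posterior is Beta(5+2, 11.4+8) = Beta(7, 19.4).
For Beta(a, b) with a, b > 1 the mode is (a−1)/(a+b−2) = 6/24.4 ≈ 0.246.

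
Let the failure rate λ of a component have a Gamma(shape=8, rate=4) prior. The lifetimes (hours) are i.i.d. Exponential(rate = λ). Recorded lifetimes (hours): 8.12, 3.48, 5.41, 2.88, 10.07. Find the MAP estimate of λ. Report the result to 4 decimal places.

The Exponential(rate=λ) likelihood is ∝ λ^n e^(−λΣtᵢ). Here n = 5 and Σtᵢ = 8.12 + 3.48 + 5.41 + 2.88 + 10.07 = 29.96.
Posterior ∝ λ^7e^(−4λ) · λ^5e^(−29.96λ) = λ^12e^(−33.96λ), i.e. Gamma(13, 33.96).
Mode = (a−1)/b = 12/33.96 ≈ 0.3534.

λ̂_MAP = 0.3534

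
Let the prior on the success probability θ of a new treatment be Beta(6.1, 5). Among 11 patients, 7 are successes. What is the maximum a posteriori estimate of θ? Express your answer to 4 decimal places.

θ̂_MAP = 0.6020

Prior: Beta(6.1, 5).
Data: 7 successes in 11 trials. The binomial likelihood contributes θ^7(1−θ)^4, so the posterior is Beta(6.1+7, 5+4) = Beta(13.1, 9).
For Beta(a, b) with a, b > 1 the mode is (a−1)/(a+b−2) = 12.1/20.1 ≈ 0.6020.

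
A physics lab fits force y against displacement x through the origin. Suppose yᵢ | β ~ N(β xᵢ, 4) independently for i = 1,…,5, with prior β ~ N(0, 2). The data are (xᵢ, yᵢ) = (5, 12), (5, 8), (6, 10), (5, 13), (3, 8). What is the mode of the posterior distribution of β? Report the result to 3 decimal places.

log p(β | y) = −Σ(yᵢ − βxᵢ)²/(2·4) − β²/(2·2) + const.
Setting the derivative to zero: Σxᵢ(yᵢ − βxᵢ)/4 − β/2 = 0, so β = Σxᵢyᵢ / (Σxᵢ² + σ²/τ²).
Σxᵢyᵢ = 5·12 + 5·8 + 6·10 + 5·13 + 3·8 = 249; Σxᵢ² = 120; σ²/τ² = 2.
β̂_MAP = 249 / (120 + 2) = 249/122 ≈ 2.041.

β̂_MAP = 2.041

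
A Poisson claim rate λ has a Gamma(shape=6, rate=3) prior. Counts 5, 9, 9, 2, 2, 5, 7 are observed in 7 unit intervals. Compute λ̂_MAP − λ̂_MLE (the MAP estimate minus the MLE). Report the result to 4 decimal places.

Σxᵢ = 39. Posterior is Gamma(45, 10); MAP = (45−1)/10 = 44/10 ≈ 4.40000.
MLE = x̄ = 39/7 ≈ 5.57143.
Difference = 44/10 − 39/7 = -41/35 ≈ -1.1714.

MAP − MLE = -1.1714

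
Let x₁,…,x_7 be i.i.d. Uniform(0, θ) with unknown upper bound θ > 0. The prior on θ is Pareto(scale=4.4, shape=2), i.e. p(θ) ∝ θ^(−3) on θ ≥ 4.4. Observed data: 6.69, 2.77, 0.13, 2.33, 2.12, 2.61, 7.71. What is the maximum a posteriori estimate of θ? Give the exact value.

The Uniform(0, θ) likelihood is θ^(−n) for θ ≥ max(xᵢ), zero otherwise. Here max(xᵢ) = 7.71.
Posterior ∝ θ^(−3) · θ^(−7) = θ^(−10) on θ ≥ max(4.4, 7.71) = 7.71.
This density is strictly decreasing in θ, so the posterior mode lies at the lower boundary of the support.

θ̂_MAP = 7.71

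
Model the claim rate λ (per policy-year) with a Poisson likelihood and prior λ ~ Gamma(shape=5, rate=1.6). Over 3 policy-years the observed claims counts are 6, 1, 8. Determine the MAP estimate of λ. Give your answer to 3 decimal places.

Σxᵢ = 6+1+8 = 15, with n = 3.
Posterior ∝ λ^4e^(−1.6λ) · λ^15e^(−3λ) = λ^19e^(−4.6λ), i.e. Gamma(shape=20, rate=4.6).
The mode of a Gamma(a, b) with a ≥ 1 (shape–rate) is (a−1)/b = 19/4.6 ≈ 4.130.

λ̂_MAP = 4.130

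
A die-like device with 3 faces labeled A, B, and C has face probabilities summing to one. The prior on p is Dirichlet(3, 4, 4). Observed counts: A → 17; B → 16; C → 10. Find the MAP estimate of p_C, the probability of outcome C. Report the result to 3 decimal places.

MAP estimate of p_C = 0.255

The posterior is Dirichlet(αᵢ + nᵢ) = Dirichlet(20, 20, 14).
For a Dirichlet(a₁,…,a_K) with all aᵢ > 1, the mode has j-th component (aⱼ − 1)/(Σaᵢ − K).
Here Σaᵢ = 54 and K = 3, so p_C = (14 − 1)/(54 − 3) = 13/51 ≈ 0.255.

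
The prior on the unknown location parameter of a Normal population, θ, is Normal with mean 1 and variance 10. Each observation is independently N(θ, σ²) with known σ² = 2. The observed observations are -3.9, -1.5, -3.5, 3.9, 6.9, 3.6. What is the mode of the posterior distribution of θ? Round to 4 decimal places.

θ̂_MAP = 0.9194

n = 6; x̄ = ((-3.9) + (-1.5) + (-3.5) + 3.9 + 6.9 + 3.6)/6 = 5.5/6 = 11/12 ≈ 0.9167.
For a Normal prior and Normal likelihood with known variance, the posterior is Normal; its mode equals its mean, the precision-weighted average.
Prior precision 1/σ₀² = 1/10 = 0.1; data precision n/σ² = 6/2 = 3.
θ̂ = (0.1·1 + 3·(11/12)) / (0.1 + 3) = 2.85/3.1 = 57/62 ≈ 0.9194.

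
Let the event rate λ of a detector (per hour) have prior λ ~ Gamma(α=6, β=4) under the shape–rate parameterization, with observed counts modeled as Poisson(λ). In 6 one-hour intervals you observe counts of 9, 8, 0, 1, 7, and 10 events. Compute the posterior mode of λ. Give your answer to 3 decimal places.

Σxᵢ = 9+8+0+1+7+10 = 35, with n = 6.
Posterior ∝ λ^5e^(−4λ) · λ^35e^(−6λ) = λ^40e^(−10λ), i.e. Gamma(shape=41, rate=10).
The mode of a Gamma(a, b) with a ≥ 1 (shape–rate) is (a−1)/b = 40/10 ≈ 4.000.

λ̂_MAP = 4.000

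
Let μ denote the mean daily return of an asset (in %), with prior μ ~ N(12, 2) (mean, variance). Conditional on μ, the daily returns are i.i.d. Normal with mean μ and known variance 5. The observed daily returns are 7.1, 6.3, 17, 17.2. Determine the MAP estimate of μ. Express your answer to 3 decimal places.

n = 4; x̄ = (7.1 + 6.3 + 17 + 17.2)/4 = 47.6/4 = 11.9.
For a Normal prior and Normal likelihood with known variance, the posterior is Normal; its mode equals its mean, the precision-weighted average.
Prior precision 1/σ₀² = 1/2 = 0.5; data precision n/σ² = 4/5 = 0.8.
μ̂ = (0.5·12 + 0.8·11.9) / (0.5 + 0.8) = 15.52/1.3 = 776/65 ≈ 11.938.

μ̂_MAP = 11.938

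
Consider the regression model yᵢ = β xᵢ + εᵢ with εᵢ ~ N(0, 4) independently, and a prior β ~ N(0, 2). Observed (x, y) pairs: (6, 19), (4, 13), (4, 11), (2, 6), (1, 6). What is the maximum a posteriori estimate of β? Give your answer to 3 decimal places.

β̂_MAP = 3.040

log p(β | y) = −Σ(yᵢ − βxᵢ)²/(2·4) − β²/(2·2) + const.
Setting the derivative to zero: Σxᵢ(yᵢ − βxᵢ)/4 − β/2 = 0, so β = Σxᵢyᵢ / (Σxᵢ² + σ²/τ²).
Σxᵢyᵢ = 6·19 + 4·13 + 4·11 + 2·6 + 1·6 = 228; Σxᵢ² = 73; σ²/τ² = 2.
β̂_MAP = 228 / (73 + 2) = 228/75 ≈ 3.040.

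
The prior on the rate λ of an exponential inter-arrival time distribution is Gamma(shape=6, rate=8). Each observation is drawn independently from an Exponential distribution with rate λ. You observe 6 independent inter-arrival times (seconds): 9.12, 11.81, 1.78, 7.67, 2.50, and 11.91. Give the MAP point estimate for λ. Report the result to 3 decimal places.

The Exponential(rate=λ) likelihood is ∝ λ^n e^(−λΣtᵢ). Here n = 6 and Σtᵢ = 9.12 + 11.81 + 1.78 + 7.67 + 2.50 + 11.91 = 44.79.
Posterior ∝ λ^5e^(−8λ) · λ^6e^(−44.79λ) = λ^11e^(−52.79λ), i.e. Gamma(12, 52.79).
Mode = (a−1)/b = 11/52.79 ≈ 0.208.

λ̂_MAP = 0.208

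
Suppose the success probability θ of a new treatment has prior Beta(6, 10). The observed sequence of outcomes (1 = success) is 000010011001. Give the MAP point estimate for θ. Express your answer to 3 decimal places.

Prior: Beta(6, 10).
Data: 4 successes in 12 trials (from the sequence). The binomial likelihood contributes θ^4(1−θ)^8, so the posterior is Beta(6+4, 10+8) = Beta(10, 18).
For Beta(a, b) with a, b > 1 the mode is (a−1)/(a+b−2) = 9/26 ≈ 0.346.

θ̂_MAP = 0.346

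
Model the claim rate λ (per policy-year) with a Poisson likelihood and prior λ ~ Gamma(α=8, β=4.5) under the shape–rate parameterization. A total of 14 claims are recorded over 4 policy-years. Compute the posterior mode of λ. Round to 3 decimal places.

Σxᵢ = 14, n = 4.
Posterior ∝ λ^7e^(−4.5λ) · λ^14e^(−4λ) = λ^21e^(−8.5λ), i.e. Gamma(shape=22, rate=8.5).
The mode of a Gamma(a, b) with a ≥ 1 (shape–rate) is (a−1)/b = 21/8.5 ≈ 2.471.

λ̂_MAP = 2.471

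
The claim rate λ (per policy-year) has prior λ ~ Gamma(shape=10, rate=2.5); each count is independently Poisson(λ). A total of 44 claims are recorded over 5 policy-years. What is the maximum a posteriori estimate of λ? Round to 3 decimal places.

λ̂_MAP = 7.067

Σxᵢ = 44, n = 5.
Posterior ∝ λ^9e^(−2.5λ) · λ^44e^(−5λ) = λ^53e^(−7.5λ), i.e. Gamma(shape=54, rate=7.5).
The mode of a Gamma(a, b) with a ≥ 1 (shape–rate) is (a−1)/b = 53/7.5 ≈ 7.067.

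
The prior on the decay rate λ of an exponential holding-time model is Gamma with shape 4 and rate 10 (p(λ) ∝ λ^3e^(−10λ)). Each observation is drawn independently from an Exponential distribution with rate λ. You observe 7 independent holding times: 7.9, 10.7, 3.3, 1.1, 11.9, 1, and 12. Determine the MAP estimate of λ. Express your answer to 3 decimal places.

The Exponential(rate=λ) likelihood is ∝ λ^n e^(−λΣtᵢ). Here n = 7 and Σtᵢ = 7.9 + 10.7 + 3.3 + 1.1 + 11.9 + 1 + 12 = 47.9.
Posterior ∝ λ^3e^(−10λ) · λ^7e^(−47.9λ) = λ^10e^(−57.9λ), i.e. Gamma(11, 57.9).
Mode = (a−1)/b = 10/57.9 ≈ 0.173.

λ̂_MAP = 0.173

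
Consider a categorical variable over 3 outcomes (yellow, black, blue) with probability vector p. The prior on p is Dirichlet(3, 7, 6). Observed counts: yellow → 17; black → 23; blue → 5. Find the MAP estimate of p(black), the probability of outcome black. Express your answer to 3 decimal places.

The posterior is Dirichlet(αᵢ + nᵢ) = Dirichlet(20, 30, 11).
For a Dirichlet(a₁,…,a_K) with all aᵢ > 1, the mode has j-th component (aⱼ − 1)/(Σaᵢ − K).
Here Σaᵢ = 61 and K = 3, so p(black) = (30 − 1)/(61 − 3) = 29/58 ≈ 0.500.

MAP estimate of p(black) = 0.500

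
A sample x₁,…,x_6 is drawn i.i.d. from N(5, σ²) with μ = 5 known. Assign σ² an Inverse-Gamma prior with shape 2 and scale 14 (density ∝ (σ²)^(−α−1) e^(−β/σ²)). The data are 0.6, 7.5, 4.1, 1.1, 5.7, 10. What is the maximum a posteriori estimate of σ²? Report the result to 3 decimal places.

Sum of squared deviations about the known mean: SS = (0.6−5)² + (7.5−5)² + (4.1−5)² + (1.1−5)² + (5.7−5)² + (10−5)² = 67.12.
The Normal likelihood contributes (σ²)^(−n/2) exp(−SS/(2σ²)), so the posterior is Inverse-Gamma(α + n/2, β + SS/2) = Inverse-Gamma(5, 47.56).
The mode of Inverse-Gamma(a, b) is b/(a+1) = 47.56/6 ≈ 7.927.

σ̂²_MAP = 7.927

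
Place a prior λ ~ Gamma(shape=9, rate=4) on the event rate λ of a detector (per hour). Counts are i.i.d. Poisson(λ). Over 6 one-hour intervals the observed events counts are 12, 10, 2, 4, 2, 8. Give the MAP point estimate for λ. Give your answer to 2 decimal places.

λ̂_MAP = 4.60

Σxᵢ = 12+10+2+4+2+8 = 38, with n = 6.
Posterior ∝ λ^8e^(−4λ) · λ^38e^(−6λ) = λ^46e^(−10λ), i.e. Gamma(shape=47, rate=10).
The mode of a Gamma(a, b) with a ≥ 1 (shape–rate) is (a−1)/b = 46/10 ≈ 4.60.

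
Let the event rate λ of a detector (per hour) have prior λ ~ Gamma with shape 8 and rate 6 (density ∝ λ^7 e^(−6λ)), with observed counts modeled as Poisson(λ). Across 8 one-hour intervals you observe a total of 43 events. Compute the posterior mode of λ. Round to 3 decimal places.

Σxᵢ = 43, n = 8.
Posterior ∝ λ^7e^(−6λ) · λ^43e^(−8λ) = λ^50e^(−14λ), i.e. Gamma(shape=51, rate=14).
The mode of a Gamma(a, b) with a ≥ 1 (shape–rate) is (a−1)/b = 50/14 ≈ 3.571.

λ̂_MAP = 3.571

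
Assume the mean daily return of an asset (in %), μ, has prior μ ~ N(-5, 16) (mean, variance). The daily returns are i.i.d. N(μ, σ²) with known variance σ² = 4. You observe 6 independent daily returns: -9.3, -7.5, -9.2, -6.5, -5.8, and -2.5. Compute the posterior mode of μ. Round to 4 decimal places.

n = 6; x̄ = ((-9.3) + (-7.5) + (-9.2) + (-6.5) + (-5.8) + (-2.5))/6 = -40.8/6 = -6.8.
For a Normal prior and Normal likelihood with known variance, the posterior is Normal; its mode equals its mean, the precision-weighted average.
Prior precision 1/σ₀² = 1/16 = 0.0625; data precision n/σ² = 6/4 = 1.5.
μ̂ = (0.0625·(-5) + 1.5·(-6.8)) / (0.0625 + 1.5) = (-10.5125)/1.5625 = -6.7280.

μ̂_MAP = -6.7280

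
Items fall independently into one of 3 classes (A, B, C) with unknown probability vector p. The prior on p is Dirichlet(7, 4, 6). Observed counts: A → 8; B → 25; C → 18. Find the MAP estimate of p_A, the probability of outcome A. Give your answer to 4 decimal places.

MAP estimate of p_A = 0.2154

The posterior is Dirichlet(αᵢ + nᵢ) = Dirichlet(15, 29, 24).
For a Dirichlet(a₁,…,a_K) with all aᵢ > 1, the mode has j-th component (aⱼ − 1)/(Σaᵢ − K).
Here Σaᵢ = 68 and K = 3, so p_A = (15 − 1)/(68 − 3) = 14/65 ≈ 0.2154.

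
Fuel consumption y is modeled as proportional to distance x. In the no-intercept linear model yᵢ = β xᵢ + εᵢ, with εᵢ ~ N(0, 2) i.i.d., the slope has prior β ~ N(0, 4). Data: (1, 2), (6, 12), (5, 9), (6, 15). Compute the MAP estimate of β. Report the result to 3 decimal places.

β̂_MAP = 2.122

log p(β | y) = −Σ(yᵢ − βxᵢ)²/(2·2) − β²/(2·4) + const.
Setting the derivative to zero: Σxᵢ(yᵢ − βxᵢ)/2 − β/4 = 0, so β = Σxᵢyᵢ / (Σxᵢ² + σ²/τ²).
Σxᵢyᵢ = 1·2 + 6·12 + 5·9 + 6·15 = 209; Σxᵢ² = 98; σ²/τ² = 0.5.
β̂_MAP = 209 / (98 + 0.5) = 209/98.5 ≈ 2.122.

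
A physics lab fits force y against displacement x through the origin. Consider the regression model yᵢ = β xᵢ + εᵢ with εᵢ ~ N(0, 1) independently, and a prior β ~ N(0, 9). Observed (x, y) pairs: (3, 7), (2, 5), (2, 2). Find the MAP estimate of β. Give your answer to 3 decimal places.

β̂_MAP = 2.045

log p(β | y) = −Σ(yᵢ − βxᵢ)²/(2·1) − β²/(2·9) + const.
Setting the derivative to zero: Σxᵢ(yᵢ − βxᵢ)/1 − β/9 = 0, so β = Σxᵢyᵢ / (Σxᵢ² + σ²/τ²).
Σxᵢyᵢ = 3·7 + 2·5 + 2·2 = 35; Σxᵢ² = 17; σ²/τ² = 1/9.
β̂_MAP = 35 / (17 + 1/9) = 35/(154/9) = 45/22 ≈ 2.045.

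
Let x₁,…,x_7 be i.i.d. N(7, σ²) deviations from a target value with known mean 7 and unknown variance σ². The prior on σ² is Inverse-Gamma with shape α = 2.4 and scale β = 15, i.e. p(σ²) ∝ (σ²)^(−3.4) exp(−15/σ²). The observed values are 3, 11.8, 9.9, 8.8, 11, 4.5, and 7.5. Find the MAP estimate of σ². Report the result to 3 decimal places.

σ̂²_MAP = 7.478

Sum of squared deviations about the known mean: SS = (3−7)² + (11.8−7)² + (9.9−7)² + (8.8−7)² + (11−7)² + (4.5−7)² + (7.5−7)² = 73.19.
The Normal likelihood contributes (σ²)^(−n/2) exp(−SS/(2σ²)), so the posterior is Inverse-Gamma(α + n/2, β + SS/2) = Inverse-Gamma(5.9, 51.595).
The mode of Inverse-Gamma(a, b) is b/(a+1) = 51.595/6.9 ≈ 7.478.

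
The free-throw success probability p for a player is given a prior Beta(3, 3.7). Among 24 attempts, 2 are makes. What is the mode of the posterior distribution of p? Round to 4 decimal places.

Prior: Beta(3, 3.7).
Data: 2 successes in 24 trials. The binomial likelihood contributes p^2(1−p)^22, so the posterior is Beta(3+2, 3.7+22) = Beta(5, 25.7).
For Beta(a, b) with a, b > 1 the mode is (a−1)/(a+b−2) = 4/28.7 ≈ 0.1394.

p̂_MAP = 0.1394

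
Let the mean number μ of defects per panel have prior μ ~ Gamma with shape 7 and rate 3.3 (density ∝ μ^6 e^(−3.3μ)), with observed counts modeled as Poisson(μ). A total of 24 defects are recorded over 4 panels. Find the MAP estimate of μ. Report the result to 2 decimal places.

Σxᵢ = 24, n = 4.
Posterior ∝ μ^6e^(−3.3μ) · μ^24e^(−4μ) = μ^30e^(−7.3μ), i.e. Gamma(shape=31, rate=7.3).
The mode of a Gamma(a, b) with a ≥ 1 (shape–rate) is (a−1)/b = 30/7.3 ≈ 4.11.

μ̂_MAP = 4.11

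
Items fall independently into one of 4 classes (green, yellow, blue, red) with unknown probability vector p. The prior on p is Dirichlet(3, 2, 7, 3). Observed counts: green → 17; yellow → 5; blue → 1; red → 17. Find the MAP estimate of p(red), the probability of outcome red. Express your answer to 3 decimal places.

MAP estimate of p(red) = 0.373

The posterior is Dirichlet(αᵢ + nᵢ) = Dirichlet(20, 7, 8, 20).
For a Dirichlet(a₁,…,a_K) with all aᵢ > 1, the mode has j-th component (aⱼ − 1)/(Σaᵢ − K).
Here Σaᵢ = 55 and K = 4, so p(red) = (20 − 1)/(55 − 4) = 19/51 ≈ 0.373.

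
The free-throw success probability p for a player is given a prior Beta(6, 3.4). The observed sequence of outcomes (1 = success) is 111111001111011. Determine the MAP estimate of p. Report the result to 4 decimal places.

Prior: Beta(6, 3.4).
Data: 12 successes in 15 trials (from the sequence). The binomial likelihood contributes p^12(1−p)^3, so the posterior is Beta(6+12, 3.4+3) = Beta(18, 6.4).
For Beta(a, b) with a, b > 1 the mode is (a−1)/(a+b−2) = 17/22.4 ≈ 0.7589.

p̂_MAP = 0.7589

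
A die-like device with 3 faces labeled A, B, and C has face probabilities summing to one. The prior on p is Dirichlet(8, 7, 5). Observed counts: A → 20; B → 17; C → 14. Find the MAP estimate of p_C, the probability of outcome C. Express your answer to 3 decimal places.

The posterior is Dirichlet(αᵢ + nᵢ) = Dirichlet(28, 24, 19).
For a Dirichlet(a₁,…,a_K) with all aᵢ > 1, the mode has j-th component (aⱼ − 1)/(Σaᵢ − K).
Here Σaᵢ = 71 and K = 3, so p_C = (19 − 1)/(71 − 3) = 18/68 ≈ 0.265.

MAP estimate of p_C = 0.265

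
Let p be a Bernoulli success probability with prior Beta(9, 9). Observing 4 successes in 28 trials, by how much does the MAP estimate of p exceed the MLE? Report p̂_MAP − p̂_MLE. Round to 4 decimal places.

MAP − MLE = 0.1299

Posterior is Beta(13, 33); MAP = (13−1)/(46−2) = 12/44 ≈ 0.27273.
MLE ignores the prior: p̂_MLE = k/n = 4/28 ≈ 0.14286.
Difference = 12/44 − 4/28 = 10/77 ≈ 0.1299.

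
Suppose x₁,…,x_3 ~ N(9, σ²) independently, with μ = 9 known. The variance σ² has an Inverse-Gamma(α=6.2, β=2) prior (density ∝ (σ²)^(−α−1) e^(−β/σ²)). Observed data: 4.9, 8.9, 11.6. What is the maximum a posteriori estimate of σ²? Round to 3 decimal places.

σ̂²_MAP = 1.585

Sum of squared deviations about the known mean: SS = (4.9−9)² + (8.9−9)² + (11.6−9)² = 23.58.
The Normal likelihood contributes (σ²)^(−n/2) exp(−SS/(2σ²)), so the posterior is Inverse-Gamma(α + n/2, β + SS/2) = Inverse-Gamma(7.7, 13.79).
The mode of Inverse-Gamma(a, b) is b/(a+1) = 13.79/8.7 ≈ 1.585.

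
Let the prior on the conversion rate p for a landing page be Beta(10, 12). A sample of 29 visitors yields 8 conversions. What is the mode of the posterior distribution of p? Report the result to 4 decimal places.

Prior: Beta(10, 12).
Data: 8 successes in 29 trials. The binomial likelihood contributes p^8(1−p)^21, so the posterior is Beta(10+8, 12+21) = Beta(18, 33).
For Beta(a, b) with a, b > 1 the mode is (a−1)/(a+b−2) = 17/49 ≈ 0.3469.

p̂_MAP = 0.3469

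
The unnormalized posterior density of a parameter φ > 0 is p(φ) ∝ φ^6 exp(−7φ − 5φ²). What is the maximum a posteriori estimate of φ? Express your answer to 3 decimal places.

ℓ'(φ) = 6/φ − 7 − 10φ. Setting this to zero and multiplying by φ: 10φ² + 7φ − 6 = 0.
φ = (−7 + √(7² + 4·10·6)) / (2·10) = (−7 + √289) / 20 = (−7 + 17)/20 = 1/2.
ℓ''(φ) = −6/φ² − 10 < 0, confirming a maximum.

φ̂_MAP = 0.500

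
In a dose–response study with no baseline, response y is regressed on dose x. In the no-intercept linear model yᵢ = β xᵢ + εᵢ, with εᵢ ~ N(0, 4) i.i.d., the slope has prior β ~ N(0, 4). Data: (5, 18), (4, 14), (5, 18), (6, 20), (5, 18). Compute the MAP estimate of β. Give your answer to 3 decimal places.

log p(β | y) = −Σ(yᵢ − βxᵢ)²/(2·4) − β²/(2·4) + const.
Setting the derivative to zero: Σxᵢ(yᵢ − βxᵢ)/4 − β/4 = 0, so β = Σxᵢyᵢ / (Σxᵢ² + σ²/τ²).
Σxᵢyᵢ = 5·18 + 4·14 + 5·18 + 6·20 + 5·18 = 446; Σxᵢ² = 127; σ²/τ² = 1.
β̂_MAP = 446 / (127 + 1) = 446/128 ≈ 3.484.

β̂_MAP = 3.484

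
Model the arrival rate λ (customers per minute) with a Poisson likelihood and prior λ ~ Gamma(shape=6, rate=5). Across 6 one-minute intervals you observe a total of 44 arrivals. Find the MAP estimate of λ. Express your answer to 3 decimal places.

Σxᵢ = 44, n = 6.
Posterior ∝ λ^5e^(−5λ) · λ^44e^(−6λ) = λ^49e^(−11λ), i.e. Gamma(shape=50, rate=11).
The mode of a Gamma(a, b) with a ≥ 1 (shape–rate) is (a−1)/b = 49/11 ≈ 4.455.

λ̂_MAP = 4.455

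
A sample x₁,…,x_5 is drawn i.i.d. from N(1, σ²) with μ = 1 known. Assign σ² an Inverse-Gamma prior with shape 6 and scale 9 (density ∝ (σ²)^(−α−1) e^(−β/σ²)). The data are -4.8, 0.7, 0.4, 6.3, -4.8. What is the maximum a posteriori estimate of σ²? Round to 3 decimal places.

Sum of squared deviations about the known mean: SS = (-4.8−1)² + (0.7−1)² + (0.4−1)² + (6.3−1)² + (-4.8−1)² = 95.82.
The Normal likelihood contributes (σ²)^(−n/2) exp(−SS/(2σ²)), so the posterior is Inverse-Gamma(α + n/2, β + SS/2) = Inverse-Gamma(8.5, 56.91).
The mode of Inverse-Gamma(a, b) is b/(a+1) = 56.91/9.5 ≈ 5.991.

σ̂²_MAP = 5.991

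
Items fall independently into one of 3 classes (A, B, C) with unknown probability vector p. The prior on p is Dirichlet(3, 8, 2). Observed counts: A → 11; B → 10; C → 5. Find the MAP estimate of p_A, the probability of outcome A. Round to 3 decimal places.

MAP estimate of p_A = 0.361

The posterior is Dirichlet(αᵢ + nᵢ) = Dirichlet(14, 18, 7).
For a Dirichlet(a₁,…,a_K) with all aᵢ > 1, the mode has j-th component (aⱼ − 1)/(Σaᵢ − K).
Here Σaᵢ = 39 and K = 3, so p_A = (14 − 1)/(39 − 3) = 13/36 ≈ 0.361.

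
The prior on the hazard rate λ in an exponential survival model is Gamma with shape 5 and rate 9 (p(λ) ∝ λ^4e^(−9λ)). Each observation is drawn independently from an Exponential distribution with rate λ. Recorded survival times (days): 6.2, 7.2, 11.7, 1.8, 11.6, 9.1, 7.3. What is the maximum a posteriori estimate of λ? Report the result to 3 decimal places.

The Exponential(rate=λ) likelihood is ∝ λ^n e^(−λΣtᵢ). Here n = 7 and Σtᵢ = 6.2 + 7.2 + 11.7 + 1.8 + 11.6 + 9.1 + 7.3 = 54.9.
Posterior ∝ λ^4e^(−9λ) · λ^7e^(−54.9λ) = λ^11e^(−63.9λ), i.e. Gamma(12, 63.9).
Mode = (a−1)/b = 11/63.9 ≈ 0.172.

λ̂_MAP = 0.172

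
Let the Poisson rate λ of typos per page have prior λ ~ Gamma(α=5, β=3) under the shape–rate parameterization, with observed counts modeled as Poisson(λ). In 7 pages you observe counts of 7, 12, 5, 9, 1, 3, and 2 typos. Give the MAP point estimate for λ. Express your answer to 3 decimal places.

λ̂_MAP = 4.300

Σxᵢ = 7+12+5+9+1+3+2 = 39, with n = 7.
Posterior ∝ λ^4e^(−3λ) · λ^39e^(−7λ) = λ^43e^(−10λ), i.e. Gamma(shape=44, rate=10).
The mode of a Gamma(a, b) with a ≥ 1 (shape–rate) is (a−1)/b = 43/10 ≈ 4.300.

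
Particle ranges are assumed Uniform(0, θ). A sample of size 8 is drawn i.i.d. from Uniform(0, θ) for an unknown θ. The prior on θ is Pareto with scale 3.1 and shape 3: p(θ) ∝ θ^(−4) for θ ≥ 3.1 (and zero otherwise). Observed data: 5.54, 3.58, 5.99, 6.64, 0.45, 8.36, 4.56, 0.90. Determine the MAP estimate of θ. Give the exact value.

θ̂_MAP = 8.36

The Uniform(0, θ) likelihood is θ^(−n) for θ ≥ max(xᵢ), zero otherwise. Here max(xᵢ) = 8.36.
Posterior ∝ θ^(−4) · θ^(−8) = θ^(−12) on θ ≥ max(3.1, 8.36) = 8.36.
This density is strictly decreasing in θ, so the posterior mode lies at the lower boundary of the support.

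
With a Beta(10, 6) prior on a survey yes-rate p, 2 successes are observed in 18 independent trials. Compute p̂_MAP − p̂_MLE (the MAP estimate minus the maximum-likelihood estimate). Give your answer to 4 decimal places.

MAP − MLE = 0.2326

Posterior is Beta(12, 22); MAP = (12−1)/(34−2) = 11/32 ≈ 0.34375.
MLE ignores the prior: p̂_MLE = k/n = 2/18 ≈ 0.11111.
Difference = 11/32 − 2/18 = 67/288 ≈ 0.2326.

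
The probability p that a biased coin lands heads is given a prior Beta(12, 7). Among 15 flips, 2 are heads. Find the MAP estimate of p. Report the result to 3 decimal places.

p̂_MAP = 0.406

Prior: Beta(12, 7).
Data: 2 successes in 15 trials. The binomial likelihood contributes p^2(1−p)^13, so the posterior is Beta(12+2, 7+13) = Beta(14, 20).
For Beta(a, b) with a, b > 1 the mode is (a−1)/(a+b−2) = 13/32 ≈ 0.406.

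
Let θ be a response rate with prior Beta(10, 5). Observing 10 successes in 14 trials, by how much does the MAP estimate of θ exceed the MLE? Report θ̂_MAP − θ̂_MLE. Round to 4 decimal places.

Posterior is Beta(20, 9); MAP = (20−1)/(29−2) = 19/27 ≈ 0.70370.
MLE ignores the prior: θ̂_MLE = k/n = 10/14 ≈ 0.71429.
Difference = 19/27 − 10/14 = -2/189 ≈ -0.0106.

MAP − MLE = -0.0106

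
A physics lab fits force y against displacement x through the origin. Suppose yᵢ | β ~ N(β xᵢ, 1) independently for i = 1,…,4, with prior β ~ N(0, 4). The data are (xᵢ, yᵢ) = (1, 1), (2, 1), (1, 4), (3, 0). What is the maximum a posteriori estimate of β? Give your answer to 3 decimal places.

β̂_MAP = 0.459

log p(β | y) = −Σ(yᵢ − βxᵢ)²/(2·1) − β²/(2·4) + const.
Setting the derivative to zero: Σxᵢ(yᵢ − βxᵢ)/1 − β/4 = 0, so β = Σxᵢyᵢ / (Σxᵢ² + σ²/τ²).
Σxᵢyᵢ = 1·1 + 2·1 + 1·4 + 3·0 = 7; Σxᵢ² = 15; σ²/τ² = 0.25.
β̂_MAP = 7 / (15 + 0.25) = 7/15.25 ≈ 0.459.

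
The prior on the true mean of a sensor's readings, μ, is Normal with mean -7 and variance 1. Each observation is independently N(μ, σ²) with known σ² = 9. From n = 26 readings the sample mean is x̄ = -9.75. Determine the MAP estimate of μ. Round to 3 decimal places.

n = 26, x̄ = -9.75.
For a Normal prior and Normal likelihood with known variance, the posterior is Normal; its mode equals its mean, the precision-weighted average.
Prior precision 1/σ₀² = 1/1 = 1; data precision n/σ² = 26/9.
μ̂ = (1·(-7) + (26/9)·(-9.75)) / (1 + 26/9) = (-211/6)/(35/9) = -633/70 ≈ -9.043.

μ̂_MAP = -9.043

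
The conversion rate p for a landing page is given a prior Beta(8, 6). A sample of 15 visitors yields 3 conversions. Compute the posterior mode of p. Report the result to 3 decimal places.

Prior: Beta(8, 6).
Data: 3 successes in 15 trials. The binomial likelihood contributes p^3(1−p)^12, so the posterior is Beta(8+3, 6+12) = Beta(11, 18).
For Beta(a, b) with a, b > 1 the mode is (a−1)/(a+b−2) = 10/27 ≈ 0.370.

p̂_MAP = 0.370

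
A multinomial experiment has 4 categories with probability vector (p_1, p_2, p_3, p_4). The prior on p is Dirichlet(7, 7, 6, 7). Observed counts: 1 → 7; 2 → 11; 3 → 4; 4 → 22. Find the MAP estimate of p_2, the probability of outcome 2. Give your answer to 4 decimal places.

The posterior is Dirichlet(αᵢ + nᵢ) = Dirichlet(14, 18, 10, 29).
For a Dirichlet(a₁,…,a_K) with all aᵢ > 1, the mode has j-th component (aⱼ − 1)/(Σaᵢ − K).
Here Σaᵢ = 71 and K = 4, so p_2 = (18 − 1)/(71 − 4) = 17/67 ≈ 0.2537.

MAP estimate: 0.2537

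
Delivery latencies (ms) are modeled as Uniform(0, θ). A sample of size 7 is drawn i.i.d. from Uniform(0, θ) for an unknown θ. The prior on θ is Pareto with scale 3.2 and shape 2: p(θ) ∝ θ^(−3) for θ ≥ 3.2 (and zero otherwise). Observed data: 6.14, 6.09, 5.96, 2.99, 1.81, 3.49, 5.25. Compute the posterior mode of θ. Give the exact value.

The Uniform(0, θ) likelihood is θ^(−n) for θ ≥ max(xᵢ), zero otherwise. Here max(xᵢ) = 6.14.
Posterior ∝ θ^(−3) · θ^(−7) = θ^(−10) on θ ≥ max(3.2, 6.14) = 6.14.
This density is strictly decreasing in θ, so the posterior mode lies at the lower boundary of the support.

θ̂_MAP = 6.14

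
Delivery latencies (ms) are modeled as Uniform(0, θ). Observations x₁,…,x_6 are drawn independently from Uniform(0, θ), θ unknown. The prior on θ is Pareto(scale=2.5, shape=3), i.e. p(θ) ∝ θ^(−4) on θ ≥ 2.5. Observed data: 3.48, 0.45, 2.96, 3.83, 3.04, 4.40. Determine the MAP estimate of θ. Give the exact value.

θ̂_MAP = 4.40

The Uniform(0, θ) likelihood is θ^(−n) for θ ≥ max(xᵢ), zero otherwise. Here max(xᵢ) = 4.40.
Posterior ∝ θ^(−4) · θ^(−6) = θ^(−10) on θ ≥ max(2.5, 4.40) = 4.40.
This density is strictly decreasing in θ, so the posterior mode lies at the lower boundary of the support.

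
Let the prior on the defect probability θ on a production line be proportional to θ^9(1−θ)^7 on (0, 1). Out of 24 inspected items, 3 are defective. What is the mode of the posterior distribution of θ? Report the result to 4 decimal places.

θ̂_MAP = 0.3000

The prior density ∝ θ^9(1−θ)^7 is the kernel of Beta(10, 8).
Data: 3 successes in 24 trials. The binomial likelihood contributes θ^3(1−θ)^21, so the posterior is Beta(10+3, 8+21) = Beta(13, 29).
For Beta(a, b) with a, b > 1 the mode is (a−1)/(a+b−2) = 12/40 ≈ 0.3000.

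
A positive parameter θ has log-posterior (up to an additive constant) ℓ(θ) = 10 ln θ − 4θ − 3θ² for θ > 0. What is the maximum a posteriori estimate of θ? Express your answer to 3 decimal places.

θ̂_MAP = 1.000

ℓ'(θ) = 10/θ − 4 − 6θ. Setting this to zero and multiplying by θ: 6θ² + 4θ − 10 = 0.
θ = (−4 + √(4² + 4·6·10)) / (2·6) = (−4 + √256) / 12 = (−4 + 16)/12 = 1.
ℓ''(θ) = −10/θ² − 6 < 0, confirming a maximum.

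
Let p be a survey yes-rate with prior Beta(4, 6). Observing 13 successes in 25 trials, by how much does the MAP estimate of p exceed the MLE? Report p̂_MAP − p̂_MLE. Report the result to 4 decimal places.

Posterior is Beta(17, 18); MAP = (17−1)/(35−2) = 16/33 ≈ 0.48485.
MLE ignores the prior: p̂_MLE = k/n = 13/25 ≈ 0.52000.
Difference = 16/33 − 13/25 = -29/825 ≈ -0.0352.

MAP − MLE = -0.0352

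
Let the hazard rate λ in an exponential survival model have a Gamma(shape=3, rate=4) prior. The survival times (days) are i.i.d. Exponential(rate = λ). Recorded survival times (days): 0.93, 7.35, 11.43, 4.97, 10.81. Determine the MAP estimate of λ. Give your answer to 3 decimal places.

The Exponential(rate=λ) likelihood is ∝ λ^n e^(−λΣtᵢ). Here n = 5 and Σtᵢ = 0.93 + 7.35 + 11.43 + 4.97 + 10.81 = 35.49.
Posterior ∝ λ^2e^(−4λ) · λ^5e^(−35.49λ) = λ^7e^(−39.49λ), i.e. Gamma(8, 39.49).
Mode = (a−1)/b = 7/39.49 ≈ 0.177.

λ̂_MAP = 0.177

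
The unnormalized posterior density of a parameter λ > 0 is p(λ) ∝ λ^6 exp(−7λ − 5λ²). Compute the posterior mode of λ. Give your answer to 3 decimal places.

λ̂_MAP = 0.500

ℓ'(λ) = 6/λ − 7 − 10λ. Setting this to zero and multiplying by λ: 10λ² + 7λ − 6 = 0.
λ = (−7 + √(7² + 4·10·6)) / (2·10) = (−7 + √289) / 20 = (−7 + 17)/20 = 1/2.
ℓ''(λ) = −6/λ² − 10 < 0, confirming a maximum.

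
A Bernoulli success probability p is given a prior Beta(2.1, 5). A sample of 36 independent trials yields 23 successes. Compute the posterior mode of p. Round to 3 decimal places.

Prior: Beta(2.1, 5).
Data: 23 successes in 36 trials. The binomial likelihood contributes p^23(1−p)^13, so the posterior is Beta(2.1+23, 5+13) = Beta(25.1, 18).
For Beta(a, b) with a, b > 1 the mode is (a−1)/(a+b−2) = 24.1/41.1 ≈ 0.586.

p̂_MAP = 0.586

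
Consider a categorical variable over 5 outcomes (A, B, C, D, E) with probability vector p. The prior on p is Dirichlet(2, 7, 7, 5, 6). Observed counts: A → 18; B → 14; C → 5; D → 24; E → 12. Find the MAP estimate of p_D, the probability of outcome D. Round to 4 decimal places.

MAP estimate of p_D = 0.2947

The posterior is Dirichlet(αᵢ + nᵢ) = Dirichlet(20, 21, 12, 29, 18).
For a Dirichlet(a₁,…,a_K) with all aᵢ > 1, the mode has j-th component (aⱼ − 1)/(Σaᵢ − K).
Here Σaᵢ = 100 and K = 5, so p_D = (29 − 1)/(100 − 5) = 28/95 ≈ 0.2947.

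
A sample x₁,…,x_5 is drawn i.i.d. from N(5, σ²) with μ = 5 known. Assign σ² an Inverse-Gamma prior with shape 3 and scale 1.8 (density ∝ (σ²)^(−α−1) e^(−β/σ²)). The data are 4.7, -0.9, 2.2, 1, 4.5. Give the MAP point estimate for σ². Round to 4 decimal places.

σ̂²_MAP = 4.8146

Sum of squared deviations about the known mean: SS = (4.7−5)² + (-0.9−5)² + (2.2−5)² + (1−5)² + (4.5−5)² = 58.99.
The Normal likelihood contributes (σ²)^(−n/2) exp(−SS/(2σ²)), so the posterior is Inverse-Gamma(α + n/2, β + SS/2) = Inverse-Gamma(5.5, 31.295).
The mode of Inverse-Gamma(a, b) is b/(a+1) = 31.295/6.5 ≈ 4.8146.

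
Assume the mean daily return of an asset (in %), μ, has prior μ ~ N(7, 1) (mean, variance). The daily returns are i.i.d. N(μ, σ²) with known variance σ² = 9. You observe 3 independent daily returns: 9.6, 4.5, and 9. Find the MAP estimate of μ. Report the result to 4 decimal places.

μ̂_MAP = 7.1750

n = 3; x̄ = (9.6 + 4.5 + 9)/3 = 23.1/3 = 7.7.
For a Normal prior and Normal likelihood with known variance, the posterior is Normal; its mode equals its mean, the precision-weighted average.
Prior precision 1/σ₀² = 1/1 = 1; data precision n/σ² = 3/9 = 1/3.
μ̂ = (1·7 + (1/3)·7.7) / (1 + 1/3) = (287/30)/(4/3) = 7.1750.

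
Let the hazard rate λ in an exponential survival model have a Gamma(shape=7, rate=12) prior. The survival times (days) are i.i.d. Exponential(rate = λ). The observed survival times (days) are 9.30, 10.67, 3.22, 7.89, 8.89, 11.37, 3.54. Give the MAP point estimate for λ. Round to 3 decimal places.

The Exponential(rate=λ) likelihood is ∝ λ^n e^(−λΣtᵢ). Here n = 7 and Σtᵢ = 9.30 + 10.67 + 3.22 + 7.89 + 8.89 + 11.37 + 3.54 = 54.88.
Posterior ∝ λ^6e^(−12λ) · λ^7e^(−54.88λ) = λ^13e^(−66.88λ), i.e. Gamma(14, 66.88).
Mode = (a−1)/b = 13/66.88 ≈ 0.194.

λ̂_MAP = 0.194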